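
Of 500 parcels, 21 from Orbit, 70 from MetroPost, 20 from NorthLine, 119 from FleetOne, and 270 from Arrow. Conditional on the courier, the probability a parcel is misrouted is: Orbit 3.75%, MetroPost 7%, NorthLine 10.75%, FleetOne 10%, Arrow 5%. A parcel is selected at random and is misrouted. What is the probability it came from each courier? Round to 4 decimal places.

By Bayes' rule, posterior ∝ prior × likelihood:
  Orbit: 0.042 × 0.0375 = 0.001575
  MetroPost: 0.14 × 0.07 = 0.0098
  NorthLine: 0.04 × 0.1075 = 0.0043
  FleetOne: 0.238 × 0.1 = 0.0238
  Arrow: 0.54 × 0.05 = 0.027
Sum = 0.066475.
P(Orbit | misrouted) = 0.001575/0.066475 ≈ 0.0237
P(MetroPost | misrouted) = 0.0098/0.066475 ≈ 0.1474
P(NorthLine | misrouted) = 0.0043/0.066475 ≈ 0.0647
P(FleetOne | misrouted) = 0.0238/0.066475 ≈ 0.3580
P(Arrow | misrouted) = 0.027/0.066475 ≈ 0.4062

Orbit 0.0237, MetroPost 0.1474, NorthLine 0.0647, FleetOne 0.3580, Arrow 0.4062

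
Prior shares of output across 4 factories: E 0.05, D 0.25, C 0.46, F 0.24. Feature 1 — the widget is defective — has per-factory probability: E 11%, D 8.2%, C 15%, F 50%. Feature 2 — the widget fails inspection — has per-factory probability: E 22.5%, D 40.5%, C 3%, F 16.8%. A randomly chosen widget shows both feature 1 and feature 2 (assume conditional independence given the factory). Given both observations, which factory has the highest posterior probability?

Prior × likelihood for each hypothesis:
  E: 0.05 × 0.11 × 0.225 = 0.0012375
  D: 0.25 × 0.082 × 0.405 = 0.0083025
  C: 0.46 × 0.15 × 0.03 = 0.00207
  F: 0.24 × 0.5 × 0.168 = 0.02016
Normalizing constant = 0.03177.
Largest term belongs to F, so F is most probable.

F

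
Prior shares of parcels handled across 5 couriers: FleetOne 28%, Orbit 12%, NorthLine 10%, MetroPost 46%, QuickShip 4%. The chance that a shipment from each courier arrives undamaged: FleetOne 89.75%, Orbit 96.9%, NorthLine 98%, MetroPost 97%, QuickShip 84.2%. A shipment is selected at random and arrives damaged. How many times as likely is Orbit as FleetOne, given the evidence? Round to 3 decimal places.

0.130

Taking complements, P(damaged | each) = FleetOne 0.1025, Orbit 0.031, NorthLine 0.02, MetroPost 0.03, QuickShip 0.158.
Prior × likelihood for each hypothesis:
  FleetOne: 0.28 × 0.1025 = 0.0287
  Orbit: 0.12 × 0.031 = 0.00372
  NorthLine: 0.1 × 0.02 = 0.002
  MetroPost: 0.46 × 0.03 = 0.0138
  QuickShip: 0.04 × 0.158 = 0.00632
Sum = 0.05454.
The ratio is 0.00372 / 0.0287 (the normalizer cancels) = 0.130.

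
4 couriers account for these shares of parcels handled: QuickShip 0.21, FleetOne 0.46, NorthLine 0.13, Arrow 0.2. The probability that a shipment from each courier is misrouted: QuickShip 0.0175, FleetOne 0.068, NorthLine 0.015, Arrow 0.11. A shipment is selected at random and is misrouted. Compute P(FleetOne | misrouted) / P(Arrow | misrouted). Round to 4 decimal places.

Compute prior × likelihood for every hypothesis:
  QuickShip: 0.21 × 0.0175 = 0.003675
  FleetOne: 0.46 × 0.068 = 0.03128
  NorthLine: 0.13 × 0.015 = 0.00195
  Arrow: 0.2 × 0.11 = 0.022
Normalizing constant = 0.058905.
The ratio is 0.03128 / 0.022 (the normalizer cancels) = 1.4218.

1.4218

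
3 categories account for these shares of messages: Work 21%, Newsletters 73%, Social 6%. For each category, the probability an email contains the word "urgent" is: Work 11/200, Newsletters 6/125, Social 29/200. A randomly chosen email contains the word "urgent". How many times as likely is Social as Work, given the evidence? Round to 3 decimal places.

Unnormalized posteriors (prior × likelihood):
  Work: 0.21 × 0.055 = 0.01155
  Newsletters: 0.73 × 0.048 = 0.03504
  Social: 0.06 × 0.145 = 0.0087
Normalizing constant = 0.05529.
The ratio is 0.0087 / 0.01155 (the normalizer cancels) = 0.753.

0.753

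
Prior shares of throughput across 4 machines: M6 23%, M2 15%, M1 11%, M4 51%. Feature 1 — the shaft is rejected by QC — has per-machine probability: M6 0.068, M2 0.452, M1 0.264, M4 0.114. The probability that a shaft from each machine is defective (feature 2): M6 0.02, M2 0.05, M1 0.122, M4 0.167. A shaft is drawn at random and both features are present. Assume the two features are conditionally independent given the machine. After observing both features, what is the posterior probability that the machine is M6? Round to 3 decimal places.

By Bayes' rule, posterior ∝ prior × likelihood:
  M6: 0.23 × 0.068 × 0.02 = 0.0003128
  M2: 0.15 × 0.452 × 0.05 = 0.00339
  M1: 0.11 × 0.264 × 0.122 = 0.00354288
  M4: 0.51 × 0.114 × 0.167 = 0.00970938
Sum = 0.01695506.
P(M6 | evidence) = 0.0003128 / 0.01695506 ≈ 0.018.

0.018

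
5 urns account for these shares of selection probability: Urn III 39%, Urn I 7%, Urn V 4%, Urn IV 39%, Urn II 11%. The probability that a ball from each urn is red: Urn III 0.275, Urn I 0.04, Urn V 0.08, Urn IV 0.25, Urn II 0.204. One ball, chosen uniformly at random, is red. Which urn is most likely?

Urn III

Unnormalized posteriors (prior × likelihood):
  Urn III: 0.39 × 0.275 = 0.10725
  Urn I: 0.07 × 0.04 = 0.0028
  Urn V: 0.04 × 0.08 = 0.0032
  Urn IV: 0.39 × 0.25 = 0.0975
  Urn II: 0.11 × 0.204 = 0.02244
Normalizing constant = 0.23319.
Largest term belongs to Urn III, so Urn III is most probable.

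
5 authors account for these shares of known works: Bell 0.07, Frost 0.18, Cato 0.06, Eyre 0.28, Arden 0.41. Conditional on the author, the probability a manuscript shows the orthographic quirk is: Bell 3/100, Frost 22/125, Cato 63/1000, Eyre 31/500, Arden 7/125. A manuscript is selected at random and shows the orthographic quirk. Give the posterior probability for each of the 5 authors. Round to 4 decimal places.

Unnormalized posteriors (prior × likelihood):
  Bell: 0.07 × 0.03 = 0.0021
  Frost: 0.18 × 0.176 = 0.03168
  Cato: 0.06 × 0.063 = 0.00378
  Eyre: 0.28 × 0.062 = 0.01736
  Arden: 0.41 × 0.056 = 0.02296
Normalizing constant = 0.07788.
P(Bell | quirk) = 0.0021/0.07788 ≈ 0.0270
P(Frost | quirk) = 0.03168/0.07788 ≈ 0.4068
P(Cato | quirk) = 0.00378/0.07788 ≈ 0.0485
P(Eyre | quirk) = 0.01736/0.07788 ≈ 0.2229
P(Arden | quirk) = 0.02296/0.07788 ≈ 0.2948
(Check: 0.0270+0.4068+0.0485+0.2229+0.2948 = 1.0000.)

Bell 0.0270, Frost 0.4068, Cato 0.0485, Eyre 0.2229, Arden 0.2948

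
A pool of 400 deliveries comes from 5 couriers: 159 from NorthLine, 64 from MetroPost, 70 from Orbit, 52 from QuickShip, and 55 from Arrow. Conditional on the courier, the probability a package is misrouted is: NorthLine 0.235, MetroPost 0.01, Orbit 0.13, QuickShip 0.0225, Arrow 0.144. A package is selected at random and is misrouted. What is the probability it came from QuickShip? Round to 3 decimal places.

0.021

Compute prior × likelihood for every hypothesis:
  NorthLine: 0.3975 × 0.235 = 0.0934125
  MetroPost: 0.16 × 0.01 = 0.0016
  Orbit: 0.175 × 0.13 = 0.02275
  QuickShip: 0.13 × 0.0225 = 0.002925
  Arrow: 0.1375 × 0.144 = 0.0198
Total = 0.1404875.
P(QuickShip | evidence) = 0.002925 / 0.1404875 ≈ 0.021.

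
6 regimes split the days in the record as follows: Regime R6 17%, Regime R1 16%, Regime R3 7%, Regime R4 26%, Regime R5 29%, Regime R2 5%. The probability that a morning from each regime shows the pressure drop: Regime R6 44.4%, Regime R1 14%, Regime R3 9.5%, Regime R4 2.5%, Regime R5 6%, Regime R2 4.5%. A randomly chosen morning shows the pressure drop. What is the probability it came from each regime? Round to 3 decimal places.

Compute prior × likelihood for every hypothesis:
  Regime R6: 0.17 × 0.444 = 0.07548
  Regime R1: 0.16 × 0.14 = 0.0224
  Regime R3: 0.07 × 0.095 = 0.00665
  Regime R4: 0.26 × 0.025 = 0.0065
  Regime R5: 0.29 × 0.06 = 0.0174
  Regime R2: 0.05 × 0.045 = 0.00225
Total = 0.13068.
P(Regime R6 | drop) = 0.07548/0.13068 ≈ 0.578
P(Regime R1 | drop) = 0.0224/0.13068 ≈ 0.171
P(Regime R3 | drop) = 0.00665/0.13068 ≈ 0.051
P(Regime R4 | drop) = 0.0065/0.13068 ≈ 0.050
P(Regime R5 | drop) = 0.0174/0.13068 ≈ 0.133
P(Regime R2 | drop) = 0.00225/0.13068 ≈ 0.017
(Check: 0.578+0.171+0.051+0.050+0.133+0.017 = 1.000.)

Regime R6 0.578, Regime R1 0.171, Regime R3 0.051, Regime R4 0.050, Regime R5 0.133, Regime R2 0.017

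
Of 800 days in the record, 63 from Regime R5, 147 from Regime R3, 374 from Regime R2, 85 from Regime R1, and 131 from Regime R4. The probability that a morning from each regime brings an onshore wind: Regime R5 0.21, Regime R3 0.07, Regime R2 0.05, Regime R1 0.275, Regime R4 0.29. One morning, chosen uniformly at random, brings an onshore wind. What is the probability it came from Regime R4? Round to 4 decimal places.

0.3668

Compute prior × likelihood for every hypothesis:
  Regime R5: 0.07875 × 0.21 = 0.0165375
  Regime R3: 0.18375 × 0.07 = 0.0128625
  Regime R2: 0.4675 × 0.05 = 0.023375
  Regime R1: 0.10625 × 0.275 = 0.02921875
  Regime R4: 0.16375 × 0.29 = 0.0474875
Total = 0.12948125.
P(Regime R4 | evidence) = 0.0474875 / 0.12948125 ≈ 0.3668.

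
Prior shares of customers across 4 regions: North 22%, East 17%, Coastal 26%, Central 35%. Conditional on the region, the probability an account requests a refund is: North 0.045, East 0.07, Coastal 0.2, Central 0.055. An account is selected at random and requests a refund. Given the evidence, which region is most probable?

Compute prior × likelihood for every hypothesis:
  North: 0.22 × 0.045 = 0.0099
  East: 0.17 × 0.07 = 0.0119
  Coastal: 0.26 × 0.2 = 0.052
  Central: 0.35 × 0.055 = 0.01925
Normalizing constant = 0.09305.
Largest term belongs to Coastal, so Coastal is most probable.

Coastal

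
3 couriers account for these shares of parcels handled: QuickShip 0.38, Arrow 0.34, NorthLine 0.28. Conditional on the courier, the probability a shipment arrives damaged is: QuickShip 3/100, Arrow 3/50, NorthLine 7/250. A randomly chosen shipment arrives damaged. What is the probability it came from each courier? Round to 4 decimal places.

Unnormalized posteriors (prior × likelihood):
  QuickShip: 0.38 × 0.03 = 0.0114
  Arrow: 0.34 × 0.06 = 0.0204
  NorthLine: 0.28 × 0.028 = 0.00784
Total = 0.03964.
P(QuickShip | damaged) = 0.0114/0.03964 ≈ 0.2876
P(Arrow | damaged) = 0.0204/0.03964 ≈ 0.5146
P(NorthLine | damaged) = 0.00784/0.03964 ≈ 0.1978

QuickShip 0.2876, Arrow 0.5146, NorthLine 0.1978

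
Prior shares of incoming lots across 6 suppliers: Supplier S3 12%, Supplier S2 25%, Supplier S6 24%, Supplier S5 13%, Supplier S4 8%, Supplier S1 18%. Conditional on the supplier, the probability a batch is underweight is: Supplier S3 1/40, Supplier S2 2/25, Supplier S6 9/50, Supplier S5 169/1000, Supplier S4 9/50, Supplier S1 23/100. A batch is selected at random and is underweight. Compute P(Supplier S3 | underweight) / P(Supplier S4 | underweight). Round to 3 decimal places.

0.208

Compute prior × likelihood for every hypothesis:
  Supplier S3: 0.12 × 0.025 = 0.003
  Supplier S2: 0.25 × 0.08 = 0.02
  Supplier S6: 0.24 × 0.18 = 0.0432
  Supplier S5: 0.13 × 0.169 = 0.02197
  Supplier S4: 0.08 × 0.18 = 0.0144
  Supplier S1: 0.18 × 0.23 = 0.0414
Total = 0.14397.
The ratio is 0.003 / 0.0144 (the normalizer cancels) = 0.208.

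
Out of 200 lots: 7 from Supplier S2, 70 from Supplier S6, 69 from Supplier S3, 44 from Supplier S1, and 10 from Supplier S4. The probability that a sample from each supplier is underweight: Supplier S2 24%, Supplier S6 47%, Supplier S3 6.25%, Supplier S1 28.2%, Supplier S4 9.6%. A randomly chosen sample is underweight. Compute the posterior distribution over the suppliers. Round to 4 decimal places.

Supplier S2 0.0321, Supplier S6 0.6295, Supplier S3 0.0825, Supplier S1 0.2374, Supplier S4 0.0184

Unnormalized posteriors (prior × likelihood):
  Supplier S2: 0.035 × 0.24 = 0.0084
  Supplier S6: 0.35 × 0.47 = 0.1645
  Supplier S3: 0.345 × 0.0625 = 0.0215625
  Supplier S1: 0.22 × 0.282 = 0.06204
  Supplier S4: 0.05 × 0.096 = 0.0048
Normalizing constant = 0.2613025.
P(Supplier S2 | underweight) = 0.0084/0.2613025 ≈ 0.0321
P(Supplier S6 | underweight) = 0.1645/0.2613025 ≈ 0.6295
P(Supplier S3 | underweight) = 0.0215625/0.2613025 ≈ 0.0825
P(Supplier S1 | underweight) = 0.06204/0.2613025 ≈ 0.2374
P(Supplier S4 | underweight) = 0.0048/0.2613025 ≈ 0.0184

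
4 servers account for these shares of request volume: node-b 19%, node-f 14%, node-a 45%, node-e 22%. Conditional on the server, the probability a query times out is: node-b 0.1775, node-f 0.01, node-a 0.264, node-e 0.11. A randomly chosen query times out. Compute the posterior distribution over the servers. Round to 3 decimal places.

Compute prior × likelihood for every hypothesis:
  node-b: 0.19 × 0.1775 = 0.033725
  node-f: 0.14 × 0.01 = 0.0014
  node-a: 0.45 × 0.264 = 0.1188
  node-e: 0.22 × 0.11 = 0.0242
Total = 0.178125.
P(node-b | timeout) = 0.033725/0.178125 ≈ 0.189
P(node-f | timeout) = 0.0014/0.178125 ≈ 0.008
P(node-a | timeout) = 0.1188/0.178125 ≈ 0.667
P(node-e | timeout) = 0.0242/0.178125 ≈ 0.136
(Check: 0.189+0.008+0.667+0.136 = 1.000.)

node-b 0.189, node-f 0.008, node-a 0.667, node-e 0.136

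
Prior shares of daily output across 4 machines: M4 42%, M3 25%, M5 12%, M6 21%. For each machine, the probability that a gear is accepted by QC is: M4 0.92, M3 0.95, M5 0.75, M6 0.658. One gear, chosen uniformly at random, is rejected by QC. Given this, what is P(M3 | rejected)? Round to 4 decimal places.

0.0845

Taking complements, P(rejected | each) = M4 0.08, M3 0.05, M5 0.25, M6 0.342.
By Bayes' rule, posterior ∝ prior × likelihood:
  M4: 0.42 × 0.08 = 0.0336
  M3: 0.25 × 0.05 = 0.0125
  M5: 0.12 × 0.25 = 0.03
  M6: 0.21 × 0.342 = 0.07182
Normalizing constant = 0.14792.
P(M3 | evidence) = 0.0125 / 0.14792 ≈ 0.0845.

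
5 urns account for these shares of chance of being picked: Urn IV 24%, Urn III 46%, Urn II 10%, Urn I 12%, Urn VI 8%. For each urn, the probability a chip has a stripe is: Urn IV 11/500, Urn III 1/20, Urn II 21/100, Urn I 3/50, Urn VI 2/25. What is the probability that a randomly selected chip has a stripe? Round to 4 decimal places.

0.0629

Compute prior × likelihood for every hypothesis:
  Urn IV: 0.24 × 0.022 = 0.00528
  Urn III: 0.46 × 0.05 = 0.023
  Urn II: 0.1 × 0.21 = 0.021
  Urn I: 0.12 × 0.06 = 0.0072
  Urn VI: 0.08 × 0.08 = 0.0064
P(striped) = 0.00528 + 0.023 + 0.021 + 0.0072 + 0.0064 = 0.06288 → 0.0629.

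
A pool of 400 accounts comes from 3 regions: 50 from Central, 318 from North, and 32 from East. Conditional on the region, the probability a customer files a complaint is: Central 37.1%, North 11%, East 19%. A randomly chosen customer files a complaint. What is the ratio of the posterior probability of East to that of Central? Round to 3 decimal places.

Compute prior × likelihood for every hypothesis:
  Central: 0.125 × 0.371 = 0.046375
  North: 0.795 × 0.11 = 0.08745
  East: 0.08 × 0.19 = 0.0152
Normalizing constant = 0.149025.
The ratio is 0.0152 / 0.046375 (the normalizer cancels) = 0.328.

0.328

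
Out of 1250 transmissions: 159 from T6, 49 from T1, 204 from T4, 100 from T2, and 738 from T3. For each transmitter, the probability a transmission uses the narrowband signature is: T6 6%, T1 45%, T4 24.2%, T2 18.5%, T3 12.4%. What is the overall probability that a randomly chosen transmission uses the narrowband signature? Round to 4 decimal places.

0.1528

Unnormalized posteriors (prior × likelihood):
  T6: 0.1272 × 0.06 = 0.007632
  T1: 0.0392 × 0.45 = 0.01764
  T4: 0.1632 × 0.242 = 0.0394944
  T2: 0.08 × 0.185 = 0.0148
  T3: 0.5904 × 0.124 = 0.0732096
P(narrowband) = 0.007632 + 0.01764 + 0.0394944 + 0.0148 + 0.0732096 = 0.152776 → 0.1528.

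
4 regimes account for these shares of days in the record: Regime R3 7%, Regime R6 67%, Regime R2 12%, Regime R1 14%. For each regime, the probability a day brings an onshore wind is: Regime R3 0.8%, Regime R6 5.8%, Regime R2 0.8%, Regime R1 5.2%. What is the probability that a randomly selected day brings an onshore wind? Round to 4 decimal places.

0.0477

By Bayes' rule, posterior ∝ prior × likelihood:
  Regime R3: 0.07 × 0.008 = 0.00056
  Regime R6: 0.67 × 0.058 = 0.03886
  Regime R2: 0.12 × 0.008 = 0.00096
  Regime R1: 0.14 × 0.052 = 0.00728
P(onshore) = 0.00056 + 0.03886 + 0.00096 + 0.00728 = 0.04766 → 0.0477.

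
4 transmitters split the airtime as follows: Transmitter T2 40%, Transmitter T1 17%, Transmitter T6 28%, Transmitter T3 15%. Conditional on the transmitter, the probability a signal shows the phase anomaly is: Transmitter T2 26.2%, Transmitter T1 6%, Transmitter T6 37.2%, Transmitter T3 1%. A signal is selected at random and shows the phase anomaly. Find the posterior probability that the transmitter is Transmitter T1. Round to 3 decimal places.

By Bayes' rule, posterior ∝ prior × likelihood:
  Transmitter T2: 0.4 × 0.262 = 0.1048
  Transmitter T1: 0.17 × 0.06 = 0.0102
  Transmitter T6: 0.28 × 0.372 = 0.10416
  Transmitter T3: 0.15 × 0.01 = 0.0015
Sum = 0.22066.
P(Transmitter T1 | evidence) = 0.0102 / 0.22066 ≈ 0.046.

0.046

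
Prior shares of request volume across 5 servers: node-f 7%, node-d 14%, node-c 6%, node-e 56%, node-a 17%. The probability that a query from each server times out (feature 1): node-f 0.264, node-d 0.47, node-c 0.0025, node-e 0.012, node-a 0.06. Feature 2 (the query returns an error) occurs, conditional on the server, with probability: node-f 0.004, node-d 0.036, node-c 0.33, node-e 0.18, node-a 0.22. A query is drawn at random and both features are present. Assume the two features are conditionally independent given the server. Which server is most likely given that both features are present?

node-d

Unnormalized posteriors (prior × likelihood):
  node-f: 0.07 × 0.264 × 0.004 = 0.00007392
  node-d: 0.14 × 0.47 × 0.036 = 0.0023688
  node-c: 0.06 × 0.0025 × 0.33 = 0.0000495
  node-e: 0.56 × 0.012 × 0.18 = 0.0012096
  node-a: 0.17 × 0.06 × 0.22 = 0.002244
Total = 0.00594582.
Largest term belongs to node-d, so node-d is most probable.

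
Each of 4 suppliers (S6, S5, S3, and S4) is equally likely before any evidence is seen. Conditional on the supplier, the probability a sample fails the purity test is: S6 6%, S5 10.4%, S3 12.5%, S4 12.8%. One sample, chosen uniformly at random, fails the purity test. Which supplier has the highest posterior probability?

With a uniform prior (1/4 each), posterior ∝ likelihood:
  S6: 0.06
  S5: 0.104
  S3: 0.125
  S4: 0.128
Normalizing constant = 0.417.
Largest term belongs to S4, so S4 is most probable.

S4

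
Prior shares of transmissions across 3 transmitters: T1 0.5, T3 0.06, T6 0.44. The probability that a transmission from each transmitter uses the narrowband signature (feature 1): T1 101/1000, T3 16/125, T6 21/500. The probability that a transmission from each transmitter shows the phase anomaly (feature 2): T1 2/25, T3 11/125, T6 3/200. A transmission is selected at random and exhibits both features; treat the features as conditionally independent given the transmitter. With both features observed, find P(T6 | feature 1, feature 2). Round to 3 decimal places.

0.056

Unnormalized posteriors (prior × likelihood):
  T1: 0.5 × 0.101 × 0.08 = 0.00404
  T3: 0.06 × 0.128 × 0.088 = 0.00067584
  T6: 0.44 × 0.042 × 0.015 = 0.0002772
Normalizing constant = 0.00499304.
P(T6 | evidence) = 0.0002772 / 0.00499304 ≈ 0.056.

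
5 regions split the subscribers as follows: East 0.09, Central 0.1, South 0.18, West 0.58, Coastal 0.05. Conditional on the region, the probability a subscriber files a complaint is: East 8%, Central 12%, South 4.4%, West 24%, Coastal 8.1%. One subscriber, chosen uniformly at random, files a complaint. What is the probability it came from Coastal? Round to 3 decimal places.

0.024

Unnormalized posteriors (prior × likelihood):
  East: 0.09 × 0.08 = 0.0072
  Central: 0.1 × 0.12 = 0.012
  South: 0.18 × 0.044 = 0.00792
  West: 0.58 × 0.24 = 0.1392
  Coastal: 0.05 × 0.081 = 0.00405
Sum = 0.17037.
P(Coastal | evidence) = 0.00405 / 0.17037 ≈ 0.024.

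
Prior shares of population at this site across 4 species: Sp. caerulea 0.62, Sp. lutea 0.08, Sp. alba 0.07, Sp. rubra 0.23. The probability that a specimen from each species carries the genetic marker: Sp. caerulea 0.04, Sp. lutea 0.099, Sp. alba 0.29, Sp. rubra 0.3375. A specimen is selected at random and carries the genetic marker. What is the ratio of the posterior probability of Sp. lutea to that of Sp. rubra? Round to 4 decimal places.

Unnormalized posteriors (prior × likelihood):
  Sp. caerulea: 0.62 × 0.04 = 0.0248
  Sp. lutea: 0.08 × 0.099 = 0.00792
  Sp. alba: 0.07 × 0.29 = 0.0203
  Sp. rubra: 0.23 × 0.3375 = 0.077625
Total = 0.130645.
The ratio is 0.00792 / 0.077625 (the normalizer cancels) = 0.1020.

0.1020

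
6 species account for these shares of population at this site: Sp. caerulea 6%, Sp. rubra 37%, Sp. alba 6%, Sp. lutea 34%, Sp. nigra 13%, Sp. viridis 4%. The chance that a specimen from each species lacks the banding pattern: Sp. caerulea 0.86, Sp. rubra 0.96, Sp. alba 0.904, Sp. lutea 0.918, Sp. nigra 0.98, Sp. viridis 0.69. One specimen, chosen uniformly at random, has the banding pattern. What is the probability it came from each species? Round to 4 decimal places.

Taking complements, P(banded | each) = Sp. caerulea 0.14, Sp. rubra 0.04, Sp. alba 0.096, Sp. lutea 0.082, Sp. nigra 0.02, Sp. viridis 0.31.
Compute prior × likelihood for every hypothesis:
  Sp. caerulea: 0.06 × 0.14 = 0.0084
  Sp. rubra: 0.37 × 0.04 = 0.0148
  Sp. alba: 0.06 × 0.096 = 0.00576
  Sp. lutea: 0.34 × 0.082 = 0.02788
  Sp. nigra: 0.13 × 0.02 = 0.0026
  Sp. viridis: 0.04 × 0.31 = 0.0124
Normalizing constant = 0.07184.
P(Sp. caerulea | banded) = 0.0084/0.07184 ≈ 0.1169
P(Sp. rubra | banded) = 0.0148/0.07184 ≈ 0.2060
P(Sp. alba | banded) = 0.00576/0.07184 ≈ 0.0802
P(Sp. lutea | banded) = 0.02788/0.07184 ≈ 0.3881
P(Sp. nigra | banded) = 0.0026/0.07184 ≈ 0.0362
P(Sp. viridis | banded) = 0.0124/0.07184 ≈ 0.1726
(Check: 0.1169+0.2060+0.0802+0.3881+0.0362+0.1726 = 1.0000.)

Sp. caerulea 0.1169, Sp. rubra 0.2060, Sp. alba 0.0802, Sp. lutea 0.3881, Sp. nigra 0.0362, Sp. viridis 0.1726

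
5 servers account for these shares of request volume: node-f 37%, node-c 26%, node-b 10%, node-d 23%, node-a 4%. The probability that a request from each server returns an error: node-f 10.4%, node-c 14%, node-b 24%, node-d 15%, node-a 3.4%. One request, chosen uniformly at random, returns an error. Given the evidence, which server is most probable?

Compute prior × likelihood for every hypothesis:
  node-f: 0.37 × 0.104 = 0.03848
  node-c: 0.26 × 0.14 = 0.0364
  node-b: 0.1 × 0.24 = 0.024
  node-d: 0.23 × 0.15 = 0.0345
  node-a: 0.04 × 0.034 = 0.00136
Sum = 0.13474.
Largest term belongs to node-f, so node-f is most probable.

node-f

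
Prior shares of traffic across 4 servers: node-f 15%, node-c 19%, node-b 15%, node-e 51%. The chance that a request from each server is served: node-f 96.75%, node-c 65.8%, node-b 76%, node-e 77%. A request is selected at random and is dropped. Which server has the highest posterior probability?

node-e

Taking complements, P(dropped | each) = node-f 0.0325, node-c 0.342, node-b 0.24, node-e 0.23.
Compute prior × likelihood for every hypothesis:
  node-f: 0.15 × 0.0325 = 0.004875
  node-c: 0.19 × 0.342 = 0.06498
  node-b: 0.15 × 0.24 = 0.036
  node-e: 0.51 × 0.23 = 0.1173
Total = 0.223155.
Largest term belongs to node-e, so node-e is most probable.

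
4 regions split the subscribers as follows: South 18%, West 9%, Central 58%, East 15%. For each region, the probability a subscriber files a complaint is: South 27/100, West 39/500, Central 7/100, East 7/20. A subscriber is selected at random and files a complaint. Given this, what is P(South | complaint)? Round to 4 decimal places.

0.3268

Prior × likelihood for each hypothesis:
  South: 0.18 × 0.27 = 0.0486
  West: 0.09 × 0.078 = 0.00702
  Central: 0.58 × 0.07 = 0.0406
  East: 0.15 × 0.35 = 0.0525
Total = 0.14872.
P(South | evidence) = 0.0486 / 0.14872 ≈ 0.3268.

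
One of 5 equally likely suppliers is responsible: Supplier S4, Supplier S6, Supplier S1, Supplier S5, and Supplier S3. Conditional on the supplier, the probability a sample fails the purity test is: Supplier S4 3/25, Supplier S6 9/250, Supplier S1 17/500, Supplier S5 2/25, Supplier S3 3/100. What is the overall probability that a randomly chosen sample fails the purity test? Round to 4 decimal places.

0.0600

With a uniform prior (1/5 each), posterior ∝ likelihood:
  Supplier S4: 0.12
  Supplier S6: 0.036
  Supplier S1: 0.034
  Supplier S5: 0.08
  Supplier S3: 0.03
P(off-spec) = (1/5) × (0.12 + 0.036 + 0.034 + 0.08 + 0.03) = 0.3/5 ≈ 0.0600.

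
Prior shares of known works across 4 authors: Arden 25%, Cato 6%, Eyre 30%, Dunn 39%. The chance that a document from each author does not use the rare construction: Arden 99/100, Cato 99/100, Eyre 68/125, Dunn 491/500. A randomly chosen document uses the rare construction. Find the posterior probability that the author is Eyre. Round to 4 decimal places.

0.9311

Taking complements, P(rare-form | each) = Arden 0.01, Cato 0.01, Eyre 0.456, Dunn 0.018.
Compute prior × likelihood for every hypothesis:
  Arden: 0.25 × 0.01 = 0.0025
  Cato: 0.06 × 0.01 = 0.0006
  Eyre: 0.3 × 0.456 = 0.1368
  Dunn: 0.39 × 0.018 = 0.00702
Sum = 0.14692.
P(Eyre | evidence) = 0.1368 / 0.14692 ≈ 0.9311.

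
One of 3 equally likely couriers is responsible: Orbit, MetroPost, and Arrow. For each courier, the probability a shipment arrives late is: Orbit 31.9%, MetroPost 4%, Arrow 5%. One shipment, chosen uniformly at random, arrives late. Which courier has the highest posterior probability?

Orbit

With a uniform prior (1/3 each), posterior ∝ likelihood:
  Orbit: 0.319
  MetroPost: 0.04
  Arrow: 0.05
Sum = 0.409.
Largest term belongs to Orbit, so Orbit is most probable.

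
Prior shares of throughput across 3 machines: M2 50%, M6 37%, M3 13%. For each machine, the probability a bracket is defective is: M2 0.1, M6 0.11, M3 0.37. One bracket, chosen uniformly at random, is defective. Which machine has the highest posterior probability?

Prior × likelihood for each hypothesis:
  M2: 0.5 × 0.1 = 0.05
  M6: 0.37 × 0.11 = 0.0407
  M3: 0.13 × 0.37 = 0.0481
Normalizing constant = 0.1388.
Largest term belongs to M2, so M2 is most probable.

M2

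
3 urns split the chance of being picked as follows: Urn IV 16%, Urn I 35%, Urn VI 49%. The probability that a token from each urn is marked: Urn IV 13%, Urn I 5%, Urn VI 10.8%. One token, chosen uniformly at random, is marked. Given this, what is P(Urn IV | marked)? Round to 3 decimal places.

Unnormalized posteriors (prior × likelihood):
  Urn IV: 0.16 × 0.13 = 0.0208
  Urn I: 0.35 × 0.05 = 0.0175
  Urn VI: 0.49 × 0.108 = 0.05292
Sum = 0.09122.
P(Urn IV | evidence) = 0.0208 / 0.09122 ≈ 0.228.

0.228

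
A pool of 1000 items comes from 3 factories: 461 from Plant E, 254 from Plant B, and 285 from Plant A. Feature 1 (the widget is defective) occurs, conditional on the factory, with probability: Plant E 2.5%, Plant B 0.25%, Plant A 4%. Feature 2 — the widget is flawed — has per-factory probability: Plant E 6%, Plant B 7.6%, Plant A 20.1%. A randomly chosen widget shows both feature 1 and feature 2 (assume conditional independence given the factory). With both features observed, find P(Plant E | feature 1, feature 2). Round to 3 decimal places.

Unnormalized posteriors (prior × likelihood):
  Plant E: 0.461 × 0.025 × 0.06 = 0.0006915
  Plant B: 0.254 × 0.0025 × 0.076 = 0.00004826
  Plant A: 0.285 × 0.04 × 0.201 = 0.0022914
Normalizing constant = 0.00303116.
P(Plant E | evidence) = 0.0006915 / 0.00303116 ≈ 0.228.

0.228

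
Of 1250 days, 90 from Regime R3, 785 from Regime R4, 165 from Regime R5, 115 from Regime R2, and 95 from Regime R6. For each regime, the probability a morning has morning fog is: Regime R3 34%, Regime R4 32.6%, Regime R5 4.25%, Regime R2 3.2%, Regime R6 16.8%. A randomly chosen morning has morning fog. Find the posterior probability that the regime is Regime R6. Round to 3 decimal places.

0.051

Unnormalized posteriors (prior × likelihood):
  Regime R3: 0.072 × 0.34 = 0.02448
  Regime R4: 0.628 × 0.326 = 0.204728
  Regime R5: 0.132 × 0.0425 = 0.00561
  Regime R2: 0.092 × 0.032 = 0.002944
  Regime R6: 0.076 × 0.168 = 0.012768
Sum = 0.25053.
P(Regime R6 | evidence) = 0.012768 / 0.25053 ≈ 0.051.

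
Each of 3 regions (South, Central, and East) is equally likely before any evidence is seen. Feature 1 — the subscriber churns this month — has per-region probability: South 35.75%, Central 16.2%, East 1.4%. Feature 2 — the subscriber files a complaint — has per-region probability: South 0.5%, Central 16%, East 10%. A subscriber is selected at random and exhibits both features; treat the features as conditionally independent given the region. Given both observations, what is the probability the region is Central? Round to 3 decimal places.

0.890

Since the prior is uniform, the posterior is proportional to the likelihood:
  South: 0.3575 × 0.005 = 0.0017875
  Central: 0.162 × 0.16 = 0.02592
  East: 0.014 × 0.1 = 0.0014
Sum = 0.0291075.
P(Central | evidence) = 0.02592 / 0.0291075 ≈ 0.890.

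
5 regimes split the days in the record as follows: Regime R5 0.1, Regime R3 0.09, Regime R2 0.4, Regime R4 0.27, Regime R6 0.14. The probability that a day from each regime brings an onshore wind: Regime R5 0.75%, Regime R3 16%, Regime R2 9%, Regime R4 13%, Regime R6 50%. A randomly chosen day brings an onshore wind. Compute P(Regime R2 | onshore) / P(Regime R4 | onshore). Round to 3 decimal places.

Compute prior × likelihood for every hypothesis:
  Regime R5: 0.1 × 0.0075 = 0.00075
  Regime R3: 0.09 × 0.16 = 0.0144
  Regime R2: 0.4 × 0.09 = 0.036
  Regime R4: 0.27 × 0.13 = 0.0351
  Regime R6: 0.14 × 0.5 = 0.07
Total = 0.15625.
The ratio is 0.036 / 0.0351 (the normalizer cancels) = 1.026.

1.026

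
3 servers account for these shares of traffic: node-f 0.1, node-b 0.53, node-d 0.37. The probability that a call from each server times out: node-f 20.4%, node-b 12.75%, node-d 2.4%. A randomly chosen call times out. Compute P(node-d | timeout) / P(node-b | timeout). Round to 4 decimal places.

Unnormalized posteriors (prior × likelihood):
  node-f: 0.1 × 0.204 = 0.0204
  node-b: 0.53 × 0.1275 = 0.067575
  node-d: 0.37 × 0.024 = 0.00888
Total = 0.096855.
The ratio is 0.00888 / 0.067575 (the normalizer cancels) = 0.1314.

0.1314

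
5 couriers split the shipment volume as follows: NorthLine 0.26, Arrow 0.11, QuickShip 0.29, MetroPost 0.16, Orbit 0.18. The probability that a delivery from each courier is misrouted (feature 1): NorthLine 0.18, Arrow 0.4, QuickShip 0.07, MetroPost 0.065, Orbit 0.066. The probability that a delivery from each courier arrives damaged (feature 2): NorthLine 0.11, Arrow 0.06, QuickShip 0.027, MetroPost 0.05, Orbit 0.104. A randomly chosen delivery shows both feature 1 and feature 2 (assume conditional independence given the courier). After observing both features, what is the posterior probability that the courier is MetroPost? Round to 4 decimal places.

0.0515

Compute prior × likelihood for every hypothesis:
  NorthLine: 0.26 × 0.18 × 0.11 = 0.005148
  Arrow: 0.11 × 0.4 × 0.06 = 0.00264
  QuickShip: 0.29 × 0.07 × 0.027 = 0.0005481
  MetroPost: 0.16 × 0.065 × 0.05 = 0.00052
  Orbit: 0.18 × 0.066 × 0.104 = 0.00123552
Sum = 0.01009162.
P(MetroPost | evidence) = 0.00052 / 0.01009162 ≈ 0.0515.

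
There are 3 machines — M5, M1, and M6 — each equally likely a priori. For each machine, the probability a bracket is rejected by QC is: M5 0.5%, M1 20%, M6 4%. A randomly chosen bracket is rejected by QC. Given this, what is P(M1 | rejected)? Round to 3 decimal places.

Since the prior is uniform, the posterior is proportional to the likelihood:
  M5: 0.005
  M1: 0.2
  M6: 0.04
Total = 0.245.
P(M1 | evidence) = 0.2 / 0.245 ≈ 0.816.

0.816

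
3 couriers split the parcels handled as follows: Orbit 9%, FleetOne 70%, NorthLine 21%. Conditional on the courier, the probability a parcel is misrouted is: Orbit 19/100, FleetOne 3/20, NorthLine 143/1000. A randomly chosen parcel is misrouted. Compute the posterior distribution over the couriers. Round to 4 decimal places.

Unnormalized posteriors (prior × likelihood):
  Orbit: 0.09 × 0.19 = 0.0171
  FleetOne: 0.7 × 0.15 = 0.105
  NorthLine: 0.21 × 0.143 = 0.03003
Sum = 0.15213.
P(Orbit | misrouted) = 0.0171/0.15213 ≈ 0.1124
P(FleetOne | misrouted) = 0.105/0.15213 ≈ 0.6902
P(NorthLine | misrouted) = 0.03003/0.15213 ≈ 0.1974

Orbit 0.1124, FleetOne 0.6902, NorthLine 0.1974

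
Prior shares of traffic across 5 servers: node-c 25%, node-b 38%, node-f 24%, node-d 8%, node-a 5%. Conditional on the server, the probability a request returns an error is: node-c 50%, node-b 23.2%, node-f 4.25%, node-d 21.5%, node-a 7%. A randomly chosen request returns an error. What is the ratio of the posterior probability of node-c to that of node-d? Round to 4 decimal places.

Prior × likelihood for each hypothesis:
  node-c: 0.25 × 0.5 = 0.125
  node-b: 0.38 × 0.232 = 0.08816
  node-f: 0.24 × 0.0425 = 0.0102
  node-d: 0.08 × 0.215 = 0.0172
  node-a: 0.05 × 0.07 = 0.0035
Total = 0.24406.
The ratio is 0.125 / 0.0172 (the normalizer cancels) = 7.2674.

7.2674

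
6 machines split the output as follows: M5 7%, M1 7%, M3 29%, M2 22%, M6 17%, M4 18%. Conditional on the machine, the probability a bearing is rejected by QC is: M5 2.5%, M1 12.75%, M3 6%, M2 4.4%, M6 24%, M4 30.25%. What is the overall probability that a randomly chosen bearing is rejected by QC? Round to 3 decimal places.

0.133

Compute prior × likelihood for every hypothesis:
  M5: 0.07 × 0.025 = 0.00175
  M1: 0.07 × 0.1275 = 0.008925
  M3: 0.29 × 0.06 = 0.0174
  M2: 0.22 × 0.044 = 0.00968
  M6: 0.17 × 0.24 = 0.0408
  M4: 0.18 × 0.3025 = 0.05445
P(rejected) = 0.00175 + 0.008925 + 0.0174 + 0.00968 + 0.0408 + 0.05445 = 0.133005 → 0.133.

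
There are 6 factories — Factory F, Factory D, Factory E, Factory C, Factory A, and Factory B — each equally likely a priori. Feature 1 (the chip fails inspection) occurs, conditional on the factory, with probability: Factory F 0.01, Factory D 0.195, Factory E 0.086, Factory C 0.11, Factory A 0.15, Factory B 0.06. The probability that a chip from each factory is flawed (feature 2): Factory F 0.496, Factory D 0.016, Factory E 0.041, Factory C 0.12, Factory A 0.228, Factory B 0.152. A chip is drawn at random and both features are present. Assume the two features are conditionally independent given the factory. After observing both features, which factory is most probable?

Factory A

Since the prior is uniform, the posterior is proportional to the likelihood:
  Factory F: 0.01 × 0.496 = 0.00496
  Factory D: 0.195 × 0.016 = 0.00312
  Factory E: 0.086 × 0.041 = 0.003526
  Factory C: 0.11 × 0.12 = 0.0132
  Factory A: 0.15 × 0.228 = 0.0342
  Factory B: 0.06 × 0.152 = 0.00912
Normalizing constant = 0.068126.
Largest term belongs to Factory A, so Factory A is most probable.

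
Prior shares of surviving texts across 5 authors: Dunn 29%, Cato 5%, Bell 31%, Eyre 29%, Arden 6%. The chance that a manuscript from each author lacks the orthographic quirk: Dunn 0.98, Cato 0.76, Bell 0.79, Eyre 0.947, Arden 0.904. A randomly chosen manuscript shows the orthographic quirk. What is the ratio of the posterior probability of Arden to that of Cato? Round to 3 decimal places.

Taking complements, P(quirk | each) = Dunn 0.02, Cato 0.24, Bell 0.21, Eyre 0.053, Arden 0.096.
Prior × likelihood for each hypothesis:
  Dunn: 0.29 × 0.02 = 0.0058
  Cato: 0.05 × 0.24 = 0.012
  Bell: 0.31 × 0.21 = 0.0651
  Eyre: 0.29 × 0.053 = 0.01537
  Arden: 0.06 × 0.096 = 0.00576
Normalizing constant = 0.10403.
The ratio is 0.00576 / 0.012 (the normalizer cancels) = 0.480.

0.480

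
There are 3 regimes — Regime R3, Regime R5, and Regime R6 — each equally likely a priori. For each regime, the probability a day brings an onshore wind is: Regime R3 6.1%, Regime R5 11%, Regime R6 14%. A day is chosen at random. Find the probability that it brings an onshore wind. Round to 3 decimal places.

With a uniform prior (1/3 each), posterior ∝ likelihood:
  Regime R3: 0.061
  Regime R5: 0.11
  Regime R6: 0.14
P(onshore) = (1/3) × (0.061 + 0.11 + 0.14) = 0.311/3 ≈ 0.104.

0.104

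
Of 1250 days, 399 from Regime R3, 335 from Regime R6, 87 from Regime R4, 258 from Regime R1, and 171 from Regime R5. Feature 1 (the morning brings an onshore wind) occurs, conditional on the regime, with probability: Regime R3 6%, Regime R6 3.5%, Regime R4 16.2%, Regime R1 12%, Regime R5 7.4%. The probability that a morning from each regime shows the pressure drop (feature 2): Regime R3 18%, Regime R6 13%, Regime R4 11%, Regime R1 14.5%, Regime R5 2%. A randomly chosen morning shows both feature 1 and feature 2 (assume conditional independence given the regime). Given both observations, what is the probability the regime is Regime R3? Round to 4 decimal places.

Prior × likelihood for each hypothesis:
  Regime R3: 0.3192 × 0.06 × 0.18 = 0.00344736
  Regime R6: 0.268 × 0.035 × 0.13 = 0.0012194
  Regime R4: 0.0696 × 0.162 × 0.11 = 0.001240272
  Regime R1: 0.2064 × 0.12 × 0.145 = 0.00359136
  Regime R5: 0.1368 × 0.074 × 0.02 = 0.000202464
Total = 0.009700856.
P(Regime R3 | evidence) = 0.00344736 / 0.009700856 ≈ 0.3554.

0.3554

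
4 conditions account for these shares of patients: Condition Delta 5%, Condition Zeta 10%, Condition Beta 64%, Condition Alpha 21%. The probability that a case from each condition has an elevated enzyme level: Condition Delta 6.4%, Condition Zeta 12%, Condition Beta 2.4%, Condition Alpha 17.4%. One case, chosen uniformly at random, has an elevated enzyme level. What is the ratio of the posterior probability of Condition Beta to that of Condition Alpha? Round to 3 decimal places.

Unnormalized posteriors (prior × likelihood):
  Condition Delta: 0.05 × 0.064 = 0.0032
  Condition Zeta: 0.1 × 0.12 = 0.012
  Condition Beta: 0.64 × 0.024 = 0.01536
  Condition Alpha: 0.21 × 0.174 = 0.03654
Normalizing constant = 0.0671.
The ratio is 0.01536 / 0.03654 (the normalizer cancels) = 0.420.

0.420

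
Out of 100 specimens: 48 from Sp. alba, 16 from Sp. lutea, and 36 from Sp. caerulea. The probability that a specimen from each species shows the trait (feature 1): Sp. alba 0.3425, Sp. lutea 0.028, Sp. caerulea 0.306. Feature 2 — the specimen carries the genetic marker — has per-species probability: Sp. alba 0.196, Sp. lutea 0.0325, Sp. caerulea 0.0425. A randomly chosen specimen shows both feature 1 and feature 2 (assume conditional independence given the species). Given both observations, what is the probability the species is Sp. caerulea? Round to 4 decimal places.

0.1264

Prior × likelihood for each hypothesis:
  Sp. alba: 0.48 × 0.3425 × 0.196 = 0.0322224
  Sp. lutea: 0.16 × 0.028 × 0.0325 = 0.0001456
  Sp. caerulea: 0.36 × 0.306 × 0.0425 = 0.0046818
Normalizing constant = 0.0370498.
P(Sp. caerulea | evidence) = 0.0046818 / 0.0370498 ≈ 0.1264.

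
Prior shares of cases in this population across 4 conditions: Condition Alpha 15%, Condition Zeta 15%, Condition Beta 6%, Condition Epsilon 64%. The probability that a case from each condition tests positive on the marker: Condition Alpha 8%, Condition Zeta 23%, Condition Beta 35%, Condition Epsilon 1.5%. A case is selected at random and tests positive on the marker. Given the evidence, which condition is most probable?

Compute prior × likelihood for every hypothesis:
  Condition Alpha: 0.15 × 0.08 = 0.012
  Condition Zeta: 0.15 × 0.23 = 0.0345
  Condition Beta: 0.06 × 0.35 = 0.021
  Condition Epsilon: 0.64 × 0.015 = 0.0096
Total = 0.0771.
Largest term belongs to Condition Zeta, so Condition Zeta is most probable.

Condition Zeta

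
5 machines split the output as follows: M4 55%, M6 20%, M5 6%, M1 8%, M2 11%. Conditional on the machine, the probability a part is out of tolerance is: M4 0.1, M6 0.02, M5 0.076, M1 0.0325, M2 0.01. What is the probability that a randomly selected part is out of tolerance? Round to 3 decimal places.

0.067

Compute prior × likelihood for every hypothesis:
  M4: 0.55 × 0.1 = 0.055
  M6: 0.2 × 0.02 = 0.004
  M5: 0.06 × 0.076 = 0.00456
  M1: 0.08 × 0.0325 = 0.0026
  M2: 0.11 × 0.01 = 0.0011
P(oversize) = 0.055 + 0.004 + 0.00456 + 0.0026 + 0.0011 = 0.06726 → 0.067.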